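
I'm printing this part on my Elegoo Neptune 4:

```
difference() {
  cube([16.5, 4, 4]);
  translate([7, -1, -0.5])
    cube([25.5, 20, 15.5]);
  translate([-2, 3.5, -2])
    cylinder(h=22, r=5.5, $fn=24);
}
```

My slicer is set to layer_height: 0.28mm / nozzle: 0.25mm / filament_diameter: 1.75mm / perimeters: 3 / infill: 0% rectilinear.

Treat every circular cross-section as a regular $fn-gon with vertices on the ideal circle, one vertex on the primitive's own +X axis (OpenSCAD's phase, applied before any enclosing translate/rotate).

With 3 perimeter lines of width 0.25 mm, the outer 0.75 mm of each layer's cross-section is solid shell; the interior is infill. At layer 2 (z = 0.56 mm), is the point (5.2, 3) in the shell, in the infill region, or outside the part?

At z = 0.56 mm: the 16.5×4 cube contributes its full rectangle; the cube at (7, -1) is present — its section is the full 25.5×20 rectangle; the cylinder at (-2, 3.5): section is a regular 24-gon, circumradius r=5.5; After the difference (first − rest): starting from the 16.5×4 cube, the 25.5×20 cube at (7, -1) partially overlaps it — only the 38.00 mm² overlap (of its 510.00 mm²) is removed, clipping the outline; the r=5.5 cylinder at (-2, 3.5) partially overlaps it — only the 12.47 mm² overlap (of its 93.95 mm²) is removed, clipping the outline — 1 connected region. Overall, the cross-section is a single solid region. The nearest boundary edge runs (3.43, 4.00)→(7.00, 4.00); distance from the point to it = 1.00 mm. The point is inside the cross-section and 1.00 mm from the nearest boundary — more than the 0.75 mm shell width (3 × 0.25), so it's in the infill interior.

infill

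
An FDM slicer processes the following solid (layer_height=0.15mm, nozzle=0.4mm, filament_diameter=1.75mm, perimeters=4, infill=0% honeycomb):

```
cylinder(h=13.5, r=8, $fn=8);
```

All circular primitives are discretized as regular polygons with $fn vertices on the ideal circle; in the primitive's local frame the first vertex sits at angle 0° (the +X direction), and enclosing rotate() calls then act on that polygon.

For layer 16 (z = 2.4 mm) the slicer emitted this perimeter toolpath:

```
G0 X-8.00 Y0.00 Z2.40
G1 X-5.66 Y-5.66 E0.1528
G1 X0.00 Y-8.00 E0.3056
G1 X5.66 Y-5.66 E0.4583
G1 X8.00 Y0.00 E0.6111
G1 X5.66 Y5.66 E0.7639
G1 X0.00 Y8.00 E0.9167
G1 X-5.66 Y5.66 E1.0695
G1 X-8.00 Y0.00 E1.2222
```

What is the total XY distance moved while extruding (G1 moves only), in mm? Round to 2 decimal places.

49.00 mm

Sum the Euclidean lengths of each G1 segment: total = 49.00 mm.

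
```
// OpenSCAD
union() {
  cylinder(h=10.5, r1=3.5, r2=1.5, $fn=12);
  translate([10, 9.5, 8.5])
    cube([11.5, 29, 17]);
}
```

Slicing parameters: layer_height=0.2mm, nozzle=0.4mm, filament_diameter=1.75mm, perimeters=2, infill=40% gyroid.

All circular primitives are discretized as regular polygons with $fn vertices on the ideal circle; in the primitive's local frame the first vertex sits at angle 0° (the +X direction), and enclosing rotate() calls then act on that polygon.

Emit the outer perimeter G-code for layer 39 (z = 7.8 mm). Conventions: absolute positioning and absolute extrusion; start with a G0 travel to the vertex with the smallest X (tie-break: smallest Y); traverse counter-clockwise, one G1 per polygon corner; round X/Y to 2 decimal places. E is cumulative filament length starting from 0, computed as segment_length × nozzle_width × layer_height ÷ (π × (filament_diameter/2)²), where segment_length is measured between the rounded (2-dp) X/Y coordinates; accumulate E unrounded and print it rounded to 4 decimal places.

At z = 7.8 mm: the cone contributes a regular 12-gon of circumradius 2.014 (interpolated between r1=3.5 and r2=1.5 at t=0.743); the cube at (10, 9.5) does not reach this height (z outside [8.5, 25.5]); Taking the union: only the cone is present, so the union is just that shape — 1 connected region. The outline is a single polygon with 12 vertices. Extrusion per mm of travel: 0.4 × 0.2 / (π × 0.875²) = 0.033260. Accumulating E over each segment gives final E = 0.4155.

G0 X-2.01 Y0.00 Z7.80
G1 X-1.74 Y-1.01 E0.0348
G1 X-1.01 Y-1.74 E0.0691
G1 X0.00 Y-2.01 E0.1039
G1 X1.01 Y-1.74 E0.1387
G1 X1.74 Y-1.01 E0.1730
G1 X2.01 Y0.00 E0.2078
G1 X1.74 Y1.01 E0.2425
G1 X1.01 Y1.74 E0.2769
G1 X0.00 Y2.01 E0.3116
G1 X-1.01 Y1.74 E0.3464
G1 X-1.74 Y1.01 E0.3808
G1 X-2.01 Y0.00 E0.4155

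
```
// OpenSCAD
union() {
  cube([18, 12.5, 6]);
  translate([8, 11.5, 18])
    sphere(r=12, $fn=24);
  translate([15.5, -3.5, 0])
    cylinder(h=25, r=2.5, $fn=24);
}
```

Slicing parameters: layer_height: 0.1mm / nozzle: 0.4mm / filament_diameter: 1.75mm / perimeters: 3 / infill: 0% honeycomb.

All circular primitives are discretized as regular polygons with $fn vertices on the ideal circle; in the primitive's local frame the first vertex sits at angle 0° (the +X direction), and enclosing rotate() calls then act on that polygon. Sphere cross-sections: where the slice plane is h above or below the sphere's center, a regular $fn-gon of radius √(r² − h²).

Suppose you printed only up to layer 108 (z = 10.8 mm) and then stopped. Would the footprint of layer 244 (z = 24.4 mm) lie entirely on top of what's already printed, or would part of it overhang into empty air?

part overhangs

Compare the two slices. At z = 10.8: the cube is absent (z outside [0, 6]); the r=12 sphere at (8, 11.5) contributes a regular 24-gon of circumradius √(12²−7.2²) = 9.600 (area = (24/2)·9.600²·sin(360°/24) = 286.23 mm²); the cylinder at (15.5, -3.5): section is a regular 24-gon, circumradius r=2.5 (area = (24/2)·2.500²·sin(360°/24) = 19.41 mm²); Merging all regions: the 2 present regions are separate (no shared area or edge), so areas and boundary lengths simply add and each stays a separate island — area = 305.64 mm². At z = 24.4: the cube does not reach this height (z outside [0, 6]); the sphere at (8, 11.5): section is a regular 24-gon, circumradius = √(r²−h²) = √(12²−6.4²) = 10.151 (area = (24/2)·10.151²·sin(360°/24) = 320.02 mm²); the r=2.5 cylinder at (15.5, -3.5) gives a regular 24-gon of circumradius 2.5 (constant along its height) (area = (24/2)·2.500²·sin(360°/24) = 19.41 mm²); Combining (union): the 2 present regions are separate (no shared area or edge), so areas and boundary lengths simply add and each stays a separate island — area = 339.44 mm². Checking containment: at z = 24.4 the cross-section extends beyond the z = 10.8 cross-section by about 33.79 mm².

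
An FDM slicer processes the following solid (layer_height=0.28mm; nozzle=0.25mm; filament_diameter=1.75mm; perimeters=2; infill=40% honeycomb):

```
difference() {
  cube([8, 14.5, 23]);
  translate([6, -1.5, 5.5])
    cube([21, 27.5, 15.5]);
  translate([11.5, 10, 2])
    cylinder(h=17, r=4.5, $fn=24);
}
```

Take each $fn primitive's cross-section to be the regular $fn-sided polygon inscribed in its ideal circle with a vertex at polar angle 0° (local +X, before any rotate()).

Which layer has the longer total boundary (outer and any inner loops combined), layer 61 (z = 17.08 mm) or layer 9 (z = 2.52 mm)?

layer 9 (z = 2.52 mm)

Layer 61 (z = 17.08): the 8×14.5 cube contributes its full rectangle (perimeter 45.00 mm); the 21×27.5 cube at (6, -1.5) contributes its full rectangle (perimeter 97.00 mm); the cylinder at (11.5, 10): section is a regular 24-gon, circumradius r=4.5 (perimeter = 2·24·4.500·sin(180°/24) = 28.19 mm); Subtracting the remaining from the first: starting from the 8×14.5 cube, the 21×27.5 cube at (6, -1.5) partially overlaps it — only the 29.00 mm² overlap (of its 577.50 mm²) is removed, clipping the outline; the r=4.5 cylinder at (11.5, 10) misses the remaining region (no effect) — boundary = 41.00 mm. So its perimeter = 41.00 mm. Layer 9 (z = 2.52): the 8×14.5 cube contributes its full rectangle (perimeter 45.00 mm); the cube at (6, -1.5) is absent (z outside [5.5, 21]); the r=4.5 cylinder at (11.5, 10) gives a regular 24-gon of circumradius 4.5 (constant along its height) (perimeter = 2·24·4.500·sin(180°/24) = 28.19 mm); After the difference (first − rest): starting from the 8×14.5 cube, the r=4.5 cylinder at (11.5, 10) partially overlaps it — only the 3.71 mm² overlap (of its 62.89 mm²) is removed, clipping the outline — boundary = 45.47 mm. So its perimeter = 45.47 mm. Layer 9 is larger (45.47 vs 41.00 mm).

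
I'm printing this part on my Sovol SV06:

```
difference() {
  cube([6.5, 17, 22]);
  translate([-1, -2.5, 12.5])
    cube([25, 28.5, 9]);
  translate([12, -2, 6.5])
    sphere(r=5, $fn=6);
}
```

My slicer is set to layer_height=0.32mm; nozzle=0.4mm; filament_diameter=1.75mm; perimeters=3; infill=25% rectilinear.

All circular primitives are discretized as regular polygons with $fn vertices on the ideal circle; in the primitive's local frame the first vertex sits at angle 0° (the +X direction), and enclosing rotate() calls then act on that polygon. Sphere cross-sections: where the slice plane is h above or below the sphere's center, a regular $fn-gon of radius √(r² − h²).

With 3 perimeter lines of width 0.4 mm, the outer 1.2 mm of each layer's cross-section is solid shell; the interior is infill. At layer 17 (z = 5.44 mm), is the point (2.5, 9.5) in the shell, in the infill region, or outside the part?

infill

At z = 5.44 mm: the 6.5×17 cube contributes its full rectangle; the cube at (-1, -2.5) is not intersected at this z (z outside [12.5, 21.5]); the r=5 sphere at (12, -2) slices to a regular 6-gon of circumradius 4.886 (√(r²−h²) with h=1.06 from center); Subtracting the remaining from the first: starting from the 6.5×17 cube, the r=5 sphere at (12, -2) misses the remaining region (no effect) — 1 connected region. Overall, the cross-section is a single solid region. The nearest boundary edge runs (0.00, 0.00)→(0.00, 17.00); distance from the point to it = 2.50 mm. The point is inside the cross-section and 2.50 mm from the nearest boundary — more than the 1.2 mm shell width (3 × 0.4), so it's in the infill interior.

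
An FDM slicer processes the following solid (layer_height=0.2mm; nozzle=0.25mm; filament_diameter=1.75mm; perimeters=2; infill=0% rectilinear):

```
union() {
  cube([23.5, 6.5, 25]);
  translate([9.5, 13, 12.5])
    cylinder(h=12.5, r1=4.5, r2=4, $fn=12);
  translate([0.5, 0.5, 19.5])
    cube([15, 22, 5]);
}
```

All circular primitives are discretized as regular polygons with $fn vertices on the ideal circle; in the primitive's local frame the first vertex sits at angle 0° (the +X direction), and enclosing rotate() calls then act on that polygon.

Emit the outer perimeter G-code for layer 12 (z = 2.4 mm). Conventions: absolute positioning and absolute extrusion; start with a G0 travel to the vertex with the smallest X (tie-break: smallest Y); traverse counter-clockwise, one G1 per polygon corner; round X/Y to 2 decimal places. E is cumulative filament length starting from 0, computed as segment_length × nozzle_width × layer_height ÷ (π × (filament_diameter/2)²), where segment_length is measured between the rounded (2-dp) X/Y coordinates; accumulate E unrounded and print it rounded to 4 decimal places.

G0 X0.00 Y0.00 Z2.40
G1 X23.50 Y0.00 E0.4885
G1 X23.50 Y6.50 E0.6236
G1 X0.00 Y6.50 E1.1121
G1 X0.00 Y0.00 E1.2473

At z = 2.4 mm: the cube is present — its section is the full 23.5×6.5 rectangle; the cone at (9.5, 13) is absent (z outside [12.5, 25]); the cube at (0.5, 0.5) is absent (z outside [19.5, 24.5]); Taking the union: only the 23.5×6.5 cube is present, so the union is just that shape — 1 connected region. The outline is a single polygon with 4 vertices. Extrusion per mm of travel: 0.25 × 0.2 / (π × 0.875²) = 0.020788. Accumulating E over each segment gives final E = 1.2473.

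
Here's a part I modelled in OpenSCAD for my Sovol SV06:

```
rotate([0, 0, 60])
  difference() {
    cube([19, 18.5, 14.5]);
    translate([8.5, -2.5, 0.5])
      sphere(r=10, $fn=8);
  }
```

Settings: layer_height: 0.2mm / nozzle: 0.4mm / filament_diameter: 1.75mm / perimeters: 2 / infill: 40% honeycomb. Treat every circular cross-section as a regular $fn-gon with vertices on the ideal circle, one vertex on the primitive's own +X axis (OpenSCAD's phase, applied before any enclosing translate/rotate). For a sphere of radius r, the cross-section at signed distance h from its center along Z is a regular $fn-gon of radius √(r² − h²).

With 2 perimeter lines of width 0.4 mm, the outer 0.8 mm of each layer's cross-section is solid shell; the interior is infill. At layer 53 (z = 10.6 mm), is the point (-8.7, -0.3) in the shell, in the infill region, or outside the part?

At z = 10.6 mm: the cube is present — its section is the full 19×18.5 rectangle; the sphere at (8.5, -2.5) does not reach this height (|z−center|=10.100 > r=10); Taking the first minus the rest: none of the subtracted shapes is present at this height, so the 19×18.5 cube is unchanged — 1 connected region; (whole slice rotated 60° about Z — lengths, areas and connectivity unchanged). Overall, the cross-section is a single solid region. Undo the 60° rotation: the query point maps to (-4.610, 7.384) in the un-rotated model frame. The nearest boundary edge runs (0.00, 18.50)→(0.00, 0.00); distance from the point to it = 4.61 mm. The point is not inside any of the regions above, so it lies outside the cross-section (4.61 mm from the nearest boundary).

outside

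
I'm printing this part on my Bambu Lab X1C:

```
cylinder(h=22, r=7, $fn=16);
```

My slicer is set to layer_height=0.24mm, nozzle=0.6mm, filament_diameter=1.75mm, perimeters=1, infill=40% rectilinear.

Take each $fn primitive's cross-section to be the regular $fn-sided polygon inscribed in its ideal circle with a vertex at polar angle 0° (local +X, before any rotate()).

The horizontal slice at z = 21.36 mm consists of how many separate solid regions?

At z = 21.36 mm: the cylinder: section is a regular 16-gon, circumradius r=7. The result has 1 disconnected region.

1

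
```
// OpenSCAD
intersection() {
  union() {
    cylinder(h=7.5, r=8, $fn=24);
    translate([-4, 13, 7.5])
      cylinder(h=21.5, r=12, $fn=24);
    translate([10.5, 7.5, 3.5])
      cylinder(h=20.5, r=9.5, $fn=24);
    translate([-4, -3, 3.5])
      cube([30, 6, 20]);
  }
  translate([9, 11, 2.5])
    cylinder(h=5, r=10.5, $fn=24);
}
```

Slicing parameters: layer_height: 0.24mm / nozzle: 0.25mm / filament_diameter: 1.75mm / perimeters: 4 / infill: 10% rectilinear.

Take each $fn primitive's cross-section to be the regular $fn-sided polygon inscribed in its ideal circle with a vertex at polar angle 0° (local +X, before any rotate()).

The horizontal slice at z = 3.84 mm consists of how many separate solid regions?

1

At z = 3.84 mm: the r=8 cylinder contributes a regular 24-gon of circumradius 8; the cylinder at (-4, 13) does not reach this height (z outside [7.5, 29]); the r=9.5 cylinder at (10.5, 7.5) gives a regular 24-gon of circumradius 9.5 (constant along its height); the 30×6 cube at (-4, -3) contributes its full rectangle; Combining (union): the regions partially overlap (shared area 148.61 mm²), so overlapping operands fuse into one piece — 1 connected region; the r=10.5 cylinder at (9, 11) contributes a regular 24-gon of circumradius 10.5; Taking the intersection: the r=10.5 cylinder at (9, 11) partially overlaps that combined region; clipping to the common part keeps 238.74 mm² — 1 connected region. The result has 1 disconnected region.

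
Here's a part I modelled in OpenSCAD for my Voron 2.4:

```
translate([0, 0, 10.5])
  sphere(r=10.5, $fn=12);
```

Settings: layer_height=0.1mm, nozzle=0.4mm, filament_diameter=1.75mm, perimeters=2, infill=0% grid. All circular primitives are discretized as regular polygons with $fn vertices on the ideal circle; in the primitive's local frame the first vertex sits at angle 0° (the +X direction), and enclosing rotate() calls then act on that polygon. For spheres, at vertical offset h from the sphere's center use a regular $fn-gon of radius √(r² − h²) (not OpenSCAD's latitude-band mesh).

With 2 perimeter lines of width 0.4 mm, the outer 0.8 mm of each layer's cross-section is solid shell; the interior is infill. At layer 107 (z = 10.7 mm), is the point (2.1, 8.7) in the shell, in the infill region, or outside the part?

infill

At z = 10.7 mm: the r=10.5 sphere contributes a regular 12-gon of circumradius √(10.5²−0.2²) = 10.498. Overall, the cross-section is a single solid region. The nearest boundary edge runs (5.25, 9.09)→(0.00, 10.50); distance from the point to it = 1.19 mm. The point is inside the cross-section and 1.19 mm from the nearest boundary — more than the 0.8 mm shell width (2 × 0.4), so it's in the infill interior.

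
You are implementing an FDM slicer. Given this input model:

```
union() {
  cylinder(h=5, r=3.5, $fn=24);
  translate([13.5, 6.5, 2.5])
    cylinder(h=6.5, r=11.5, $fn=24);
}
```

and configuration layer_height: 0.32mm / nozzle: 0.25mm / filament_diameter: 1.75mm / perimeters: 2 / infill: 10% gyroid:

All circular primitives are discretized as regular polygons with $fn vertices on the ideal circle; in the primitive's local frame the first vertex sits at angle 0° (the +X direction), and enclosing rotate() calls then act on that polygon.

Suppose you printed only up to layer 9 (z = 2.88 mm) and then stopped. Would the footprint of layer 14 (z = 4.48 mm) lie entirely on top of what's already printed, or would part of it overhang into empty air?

entirely on top

Compare the two slices. At z = 2.88: the r=3.5 cylinder contributes a regular 24-gon of circumradius 3.5 (area = (24/2)·3.500²·sin(360°/24) = 38.05 mm²); the cylinder at (13.5, 6.5): section is a regular 24-gon, circumradius r=11.5 (area = (24/2)·11.500²·sin(360°/24) = 410.75 mm²); Taking the union: the 2 present regions are separate (no shared area or edge), so areas and boundary lengths simply add and each stays a separate island — area = 448.79 mm². At z = 4.48: the r=3.5 cylinder gives a regular 24-gon of circumradius 3.5 (constant along its height) (area = (24/2)·3.500²·sin(360°/24) = 38.05 mm²); the cylinder at (13.5, 6.5): section is a regular 24-gon, circumradius r=11.5 (area = (24/2)·11.500²·sin(360°/24) = 410.75 mm²); Merging all regions: the 2 present regions are separate (no shared area or edge), so areas and boundary lengths simply add and each stays a separate island — area = 448.79 mm². Checking containment: the cross-section at z = 4.48 is a subset of the cross-section at z = 2.88.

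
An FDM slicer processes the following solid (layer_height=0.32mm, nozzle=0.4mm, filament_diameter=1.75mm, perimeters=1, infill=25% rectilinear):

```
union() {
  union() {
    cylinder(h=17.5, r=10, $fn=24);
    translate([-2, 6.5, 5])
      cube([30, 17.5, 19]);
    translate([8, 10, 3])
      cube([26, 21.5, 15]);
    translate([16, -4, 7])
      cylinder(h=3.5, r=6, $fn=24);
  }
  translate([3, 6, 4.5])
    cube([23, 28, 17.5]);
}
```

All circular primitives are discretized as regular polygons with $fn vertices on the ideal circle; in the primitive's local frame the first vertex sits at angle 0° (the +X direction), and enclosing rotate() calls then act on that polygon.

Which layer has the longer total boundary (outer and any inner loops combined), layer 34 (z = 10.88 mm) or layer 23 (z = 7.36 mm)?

layer 23 (z = 7.36 mm)

Layer 34 (z = 10.88): the cylinder: section is a regular 24-gon, circumradius r=10 (perimeter = 2·24·10.000·sin(180°/24) = 62.65 mm); the 30×17.5 cube at (-2, 6.5) contributes its full rectangle (perimeter 95.00 mm); the 26×21.5 cube at (8, 10) contributes its full rectangle (perimeter 95.00 mm); the cylinder at (16, -4) does not reach this height (z outside [7, 10.5]); Combining (union): the regions partially overlap (shared area 304.72 mm²), so the edge portions inside another operand are dropped and the merged outline is re-measured after clipping — boundary = 161.34 mm; the cube at (3, 6) is present — its section is the full 23×28 rectangle (perimeter 102.00 mm); Combining (union): the regions partially overlap (shared area 539.85 mm²), so the edge portions inside another operand are dropped and the merged outline is re-measured after clipping — boundary = 165.82 mm. So its perimeter = 165.82 mm. Layer 23 (z = 7.36): the cylinder: section is a regular 24-gon, circumradius r=10 (perimeter = 2·24·10.000·sin(180°/24) = 62.65 mm); the 30×17.5 cube at (-2, 6.5) contributes its full rectangle (perimeter 95.00 mm); the 26×21.5 cube at (8, 10) contributes its full rectangle (perimeter 95.00 mm); the r=6 cylinder at (16, -4) gives a regular 24-gon of circumradius 6 (constant along its height) (perimeter = 2·24·6.000·sin(180°/24) = 37.59 mm); Merging all regions: the regions partially overlap (shared area 304.72 mm²), so the edge portions inside another operand are dropped and the merged outline is re-measured after clipping — boundary = 198.93 mm; the cube at (3, 6) (footprint 23×28) is included at this height (perimeter 102.00 mm); Combining (union): the regions partially overlap (shared area 539.85 mm²), so the edge portions inside another operand are dropped and the merged outline is re-measured after clipping — boundary = 203.42 mm. So its perimeter = 203.42 mm. Layer 23 is larger (203.42 vs 165.82 mm).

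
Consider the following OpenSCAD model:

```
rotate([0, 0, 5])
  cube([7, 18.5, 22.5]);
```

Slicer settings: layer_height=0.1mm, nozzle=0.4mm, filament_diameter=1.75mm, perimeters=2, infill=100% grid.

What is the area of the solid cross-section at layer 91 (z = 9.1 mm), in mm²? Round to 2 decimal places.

At z = 9.1 mm: the cube (footprint 7×18.5) is included at this height (area 129.50 mm²); (whole slice rotated 5° about Z — lengths, areas and connectivity unchanged). Overall, the cross-section is a single solid region. Net area = 129.50 mm².

129.50 mm²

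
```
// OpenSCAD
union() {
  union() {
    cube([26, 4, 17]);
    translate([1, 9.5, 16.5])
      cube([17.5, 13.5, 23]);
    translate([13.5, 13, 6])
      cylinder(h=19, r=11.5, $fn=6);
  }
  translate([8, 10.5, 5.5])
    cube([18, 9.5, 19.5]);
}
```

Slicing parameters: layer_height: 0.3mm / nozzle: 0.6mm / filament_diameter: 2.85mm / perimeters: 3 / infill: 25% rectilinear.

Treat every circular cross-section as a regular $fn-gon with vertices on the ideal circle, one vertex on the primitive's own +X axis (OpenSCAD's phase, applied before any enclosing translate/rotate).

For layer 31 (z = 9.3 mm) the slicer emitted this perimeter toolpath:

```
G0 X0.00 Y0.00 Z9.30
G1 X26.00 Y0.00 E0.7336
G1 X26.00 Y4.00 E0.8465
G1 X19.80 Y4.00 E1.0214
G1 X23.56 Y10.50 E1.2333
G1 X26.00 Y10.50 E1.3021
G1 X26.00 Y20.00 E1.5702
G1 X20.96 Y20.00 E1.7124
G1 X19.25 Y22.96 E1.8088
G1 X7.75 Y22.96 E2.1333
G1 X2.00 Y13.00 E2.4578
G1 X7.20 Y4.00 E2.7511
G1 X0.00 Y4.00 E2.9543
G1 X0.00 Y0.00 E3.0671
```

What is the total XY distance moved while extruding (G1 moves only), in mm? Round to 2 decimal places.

Sum the Euclidean lengths of each G1 segment: total = 108.70 mm.

108.70 mm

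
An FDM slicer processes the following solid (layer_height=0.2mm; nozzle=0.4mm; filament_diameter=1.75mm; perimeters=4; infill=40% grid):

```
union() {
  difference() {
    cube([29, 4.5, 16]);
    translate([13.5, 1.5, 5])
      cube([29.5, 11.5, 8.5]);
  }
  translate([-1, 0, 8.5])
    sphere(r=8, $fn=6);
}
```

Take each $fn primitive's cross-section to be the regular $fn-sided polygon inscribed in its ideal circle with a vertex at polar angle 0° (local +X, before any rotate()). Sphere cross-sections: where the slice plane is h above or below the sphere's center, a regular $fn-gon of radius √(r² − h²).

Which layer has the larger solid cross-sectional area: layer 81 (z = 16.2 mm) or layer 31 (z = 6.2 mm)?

layer 31 (z = 6.2 mm)

Layer 81 (z = 16.2): the cube is absent (z outside [0, 16]); the cube at (13.5, 1.5) is not intersected at this z (z outside [5, 13.5]); After the difference (first − rest): the first operand is absent here, so nothing remains; the sphere at (-1, 0): section is a regular 6-gon, circumradius = √(r²−h²) = √(8²−7.7²) = 2.170 (area = (6/2)·2.170²·sin(360°/6) = 12.24 mm²); Merging all regions: only the r=8 sphere at (-1, 0) is present, so the union is just that shape — area = 12.24 mm². So its area = 12.24 mm². Layer 31 (z = 6.2): the cube (footprint 29×4.5) is included at this height (area 130.50 mm²); the cube at (13.5, 1.5) is present — its section is the full 29.5×11.5 rectangle (area 339.25 mm²); Taking the first minus the rest: starting from the 29×4.5 cube (130.50 mm²), the 29.5×11.5 cube at (13.5, 1.5) partially overlaps it — only the 46.50 mm² overlap (of its 339.25 mm²) is removed, clipping the outline — area = 84.00 mm²; the r=8 sphere at (-1, 0) slices to a regular 6-gon of circumradius 7.662 (√(r²−h²) with h=2.3 from center) (area = (6/2)·7.662²·sin(360°/6) = 152.53 mm²); Taking the union: the regions partially overlap — summed areas 236.53 mm² minus the doubly-counted overlap 24.13 mm² gives 212.40 mm² — area = 212.40 mm². So its area = 212.40 mm². Layer 31 is larger (212.40 vs 12.24 mm²).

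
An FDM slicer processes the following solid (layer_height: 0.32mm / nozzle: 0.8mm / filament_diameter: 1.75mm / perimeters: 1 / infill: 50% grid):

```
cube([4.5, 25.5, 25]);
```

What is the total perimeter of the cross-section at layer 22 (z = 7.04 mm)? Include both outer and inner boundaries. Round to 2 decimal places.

At z = 7.04 mm: the 4.5×25.5 cube contributes its full rectangle (perimeter 60.00 mm). Overall, the cross-section is a single solid region. Total boundary length (outer) = 60.00 mm.

60.00 mm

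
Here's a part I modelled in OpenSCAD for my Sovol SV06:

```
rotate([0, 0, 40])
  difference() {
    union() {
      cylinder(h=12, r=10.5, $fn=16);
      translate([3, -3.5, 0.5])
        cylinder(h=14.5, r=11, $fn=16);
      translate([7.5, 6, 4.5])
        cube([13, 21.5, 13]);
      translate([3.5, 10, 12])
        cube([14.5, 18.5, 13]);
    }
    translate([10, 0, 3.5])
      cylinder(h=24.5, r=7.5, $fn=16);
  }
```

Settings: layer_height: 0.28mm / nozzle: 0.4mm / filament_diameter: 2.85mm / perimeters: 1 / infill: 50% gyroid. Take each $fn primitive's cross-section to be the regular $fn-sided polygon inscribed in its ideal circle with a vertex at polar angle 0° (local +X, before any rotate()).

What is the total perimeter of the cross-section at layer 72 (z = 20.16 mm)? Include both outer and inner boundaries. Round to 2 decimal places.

At z = 20.16 mm: the cylinder is not intersected at this z (z outside [0, 12]); the cylinder at (3, -3.5) does not reach this height (z outside [0.5, 15]); the cube at (7.5, 6) is not intersected at this z (z outside [4.5, 17.5]); the cube at (3.5, 10) is present — its section is the full 14.5×18.5 rectangle (perimeter 66.00 mm); Merging all regions: only the 14.5×18.5 cube at (3.5, 10) is present, so the union is just that shape — boundary = 66.00 mm; the cylinder at (10, 0): section is a regular 16-gon, circumradius r=7.5 (perimeter = 2·16·7.500·sin(180°/16) = 46.82 mm); Subtracting the remaining from the first: starting from that combined region, the r=7.5 cylinder at (10, 0) misses the remaining region (no effect) — boundary = 66.00 mm; (whole slice rotated 40° about Z — lengths, areas and connectivity unchanged). Overall, the cross-section is a single solid region. Total boundary length (outer) = 66.00 mm.

66.00 mm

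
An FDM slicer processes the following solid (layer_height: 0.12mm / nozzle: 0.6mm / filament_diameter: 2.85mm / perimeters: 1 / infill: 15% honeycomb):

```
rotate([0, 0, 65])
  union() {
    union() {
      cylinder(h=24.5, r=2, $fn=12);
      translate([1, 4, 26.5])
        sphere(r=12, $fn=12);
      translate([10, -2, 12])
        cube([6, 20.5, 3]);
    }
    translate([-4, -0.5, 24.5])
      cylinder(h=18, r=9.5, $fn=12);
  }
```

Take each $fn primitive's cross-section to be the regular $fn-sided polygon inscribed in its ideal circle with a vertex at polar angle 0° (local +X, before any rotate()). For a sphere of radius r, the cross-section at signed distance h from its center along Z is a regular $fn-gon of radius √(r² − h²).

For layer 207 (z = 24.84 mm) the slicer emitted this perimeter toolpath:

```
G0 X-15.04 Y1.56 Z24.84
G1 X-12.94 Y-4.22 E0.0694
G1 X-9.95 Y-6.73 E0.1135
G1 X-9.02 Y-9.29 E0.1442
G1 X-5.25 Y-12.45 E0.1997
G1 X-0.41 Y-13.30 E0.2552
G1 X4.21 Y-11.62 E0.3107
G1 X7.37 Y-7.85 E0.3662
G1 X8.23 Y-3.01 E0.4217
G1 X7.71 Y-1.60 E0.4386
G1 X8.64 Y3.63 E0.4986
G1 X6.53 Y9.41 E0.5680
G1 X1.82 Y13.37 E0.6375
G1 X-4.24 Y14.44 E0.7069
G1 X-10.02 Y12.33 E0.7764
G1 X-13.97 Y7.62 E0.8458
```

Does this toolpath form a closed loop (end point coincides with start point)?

Start point (G0): (-15.04, 1.56). End point (last G1): the path does not return to the start — open.

no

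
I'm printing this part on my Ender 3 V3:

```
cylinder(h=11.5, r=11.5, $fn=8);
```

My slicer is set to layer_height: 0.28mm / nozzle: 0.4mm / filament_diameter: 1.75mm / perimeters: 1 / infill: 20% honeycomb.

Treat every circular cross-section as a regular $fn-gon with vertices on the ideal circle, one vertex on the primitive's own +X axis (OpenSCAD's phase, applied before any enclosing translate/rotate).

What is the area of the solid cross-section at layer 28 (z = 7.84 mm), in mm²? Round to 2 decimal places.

At z = 7.84 mm: the r=11.5 cylinder gives a regular 8-gon of circumradius 11.5 (constant along its height) (area = (8/2)·11.500²·sin(360°/8) = 374.06 mm²). Overall, the cross-section is a single solid region. Net area = 374.06 mm².

374.06 mm²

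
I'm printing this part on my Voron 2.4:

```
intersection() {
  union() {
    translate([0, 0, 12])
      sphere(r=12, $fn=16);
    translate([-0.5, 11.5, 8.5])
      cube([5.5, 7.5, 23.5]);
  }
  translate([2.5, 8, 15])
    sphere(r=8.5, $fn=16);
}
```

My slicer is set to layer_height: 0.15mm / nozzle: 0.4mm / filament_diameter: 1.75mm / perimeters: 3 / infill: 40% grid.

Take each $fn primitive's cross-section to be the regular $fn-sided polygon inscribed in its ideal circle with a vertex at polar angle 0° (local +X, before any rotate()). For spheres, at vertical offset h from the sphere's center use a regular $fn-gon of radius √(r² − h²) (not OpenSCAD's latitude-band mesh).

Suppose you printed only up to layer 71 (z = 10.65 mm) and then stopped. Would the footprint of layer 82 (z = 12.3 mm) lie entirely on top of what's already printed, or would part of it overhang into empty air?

Compare the two slices. At z = 10.65: the sphere: section is a regular 16-gon, circumradius = √(r²−h²) = √(12²−1.35²) = 11.924 (area = (16/2)·11.924²·sin(360°/16) = 435.27 mm²); the 5.5×7.5 cube at (-0.5, 11.5) contributes its full rectangle (area 41.25 mm²); Taking the union: the regions partially overlap — summed areas 476.52 mm² minus the doubly-counted overlap 0.64 mm² gives 475.88 mm² — area = 475.88 mm²; the r=8.5 sphere at (2.5, 8) contributes a regular 16-gon of circumradius √(8.5²−4.35²) = 7.303 (area = (16/2)·7.303²·sin(360°/16) = 163.26 mm²); Taking the intersection: the r=8.5 sphere at (2.5, 8) partially overlaps that combined region; clipping to the common part keeps 137.88 mm² — area = 137.88 mm². At z = 12.3: the sphere: section is a regular 16-gon, circumradius = √(r²−h²) = √(12²−0.3²) = 11.996 (area = (16/2)·11.996²·sin(360°/16) = 440.58 mm²); the 5.5×7.5 cube at (-0.5, 11.5) contributes its full rectangle (area 41.25 mm²); Merging all regions: the regions partially overlap — summed areas 481.83 mm² minus the doubly-counted overlap 0.84 mm² gives 480.98 mm² — area = 480.98 mm²; the r=8.5 sphere at (2.5, 8) contributes a regular 16-gon of circumradius √(8.5²−2.7²) = 8.060 (area = (16/2)·8.060²·sin(360°/16) = 198.87 mm²); Keeping only the common overlap: the r=8.5 sphere at (2.5, 8) partially overlaps that combined region; clipping to the common part keeps 161.89 mm² — area = 161.89 mm². Checking containment: at z = 12.3 the cross-section extends beyond the z = 10.65 cross-section by about 24.01 mm².

part overhangs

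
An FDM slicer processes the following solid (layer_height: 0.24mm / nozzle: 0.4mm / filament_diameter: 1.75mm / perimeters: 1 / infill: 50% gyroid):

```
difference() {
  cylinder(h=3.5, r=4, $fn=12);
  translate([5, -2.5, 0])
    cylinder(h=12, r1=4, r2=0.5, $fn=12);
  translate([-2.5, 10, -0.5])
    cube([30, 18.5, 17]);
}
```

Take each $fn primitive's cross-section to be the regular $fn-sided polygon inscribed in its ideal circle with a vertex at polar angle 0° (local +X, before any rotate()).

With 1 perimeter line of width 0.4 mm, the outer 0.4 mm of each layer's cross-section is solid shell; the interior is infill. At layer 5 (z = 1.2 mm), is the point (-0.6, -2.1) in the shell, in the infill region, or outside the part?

infill

At z = 1.2 mm: the r=4 cylinder gives a regular 12-gon of circumradius 4 (constant along its height); the cone at (5, -2.5) (r1=4→r2=0.5) has section circumradius 3.650 here — a regular 12-gon; the 30×18.5 cube at (-2.5, 10) contributes its full rectangle; Taking the first minus the rest: starting from the r=4 cylinder, the cone at (5, -2.5) partially overlaps it — only the 6.44 mm² overlap (of its 39.97 mm²) is removed, clipping the outline; the 30×18.5 cube at (-2.5, 10) misses the remaining region (no effect) — 1 connected region. Overall, the cross-section is a single solid region. The nearest boundary edge runs (-0.00, -4.00)→(-2.00, -3.46); distance from the point to it = 1.68 mm. The point is inside the cross-section and 1.68 mm from the nearest boundary — more than the 0.4 mm shell width (1 × 0.4), so it's in the infill interior.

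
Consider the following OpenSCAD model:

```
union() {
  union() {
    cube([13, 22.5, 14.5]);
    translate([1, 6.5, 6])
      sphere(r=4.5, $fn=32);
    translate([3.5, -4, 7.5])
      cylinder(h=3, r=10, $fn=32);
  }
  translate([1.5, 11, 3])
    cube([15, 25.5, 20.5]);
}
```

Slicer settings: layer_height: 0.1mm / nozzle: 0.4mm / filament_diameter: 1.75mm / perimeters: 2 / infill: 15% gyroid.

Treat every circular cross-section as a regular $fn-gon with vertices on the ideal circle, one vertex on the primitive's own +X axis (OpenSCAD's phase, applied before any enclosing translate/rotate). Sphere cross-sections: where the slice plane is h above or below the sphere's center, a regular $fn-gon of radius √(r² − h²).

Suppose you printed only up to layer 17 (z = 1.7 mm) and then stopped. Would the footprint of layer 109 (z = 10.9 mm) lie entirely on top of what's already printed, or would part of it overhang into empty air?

Compare the two slices. At z = 1.7: the cube is present — its section is the full 13×22.5 rectangle (area 292.50 mm²); the r=4.5 sphere at (1, 6.5) contributes a regular 32-gon of circumradius √(4.5²−4.3²) = 1.327 (area = (32/2)·1.327²·sin(360°/32) = 5.49 mm²); the cylinder at (3.5, -4) is absent (z outside [7.5, 10.5]); Taking the union: the regions partially overlap — summed areas 297.99 mm² minus the doubly-counted overlap 5.11 mm² gives 292.88 mm² — area = 292.88 mm²; the cube at (1.5, 11) is absent (z outside [3, 23.5]); Merging all regions: only that combined region is present, so the union is just that shape — area = 292.88 mm². At z = 10.9: the 13×22.5 cube contributes its full rectangle (area 292.50 mm²); the sphere at (1, 6.5) is not intersected at this z (|z−center|=4.900 > r=4.5); the cylinder at (3.5, -4) does not reach this height (z outside [7.5, 10.5]); Combining (union): only the 13×22.5 cube is present, so the union is just that shape — area = 292.50 mm²; the cube at (1.5, 11) is present — its section is the full 15×25.5 rectangle (area 382.50 mm²); Combining (union): the regions partially overlap — summed areas 675.00 mm² minus the doubly-counted overlap 132.25 mm² gives 542.75 mm² — area = 542.75 mm². Checking containment: at z = 10.9 the cross-section extends beyond the z = 1.7 cross-section by about 250.25 mm².

part overhangs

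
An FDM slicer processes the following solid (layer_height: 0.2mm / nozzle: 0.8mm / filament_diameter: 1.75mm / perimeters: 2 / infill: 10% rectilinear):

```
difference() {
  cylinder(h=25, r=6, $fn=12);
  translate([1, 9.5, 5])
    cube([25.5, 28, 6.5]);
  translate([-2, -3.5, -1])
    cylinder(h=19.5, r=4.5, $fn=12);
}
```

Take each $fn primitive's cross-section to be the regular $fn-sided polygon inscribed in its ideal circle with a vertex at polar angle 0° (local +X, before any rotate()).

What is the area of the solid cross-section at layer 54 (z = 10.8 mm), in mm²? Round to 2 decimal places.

66.95 mm²

At z = 10.8 mm: the r=6 cylinder contributes a regular 12-gon of circumradius 6 (area = (12/2)·6.000²·sin(360°/12) = 108.00 mm²); the cube at (1, 9.5) is present — its section is the full 25.5×28 rectangle (area 714.00 mm²); the r=4.5 cylinder at (-2, -3.5) gives a regular 12-gon of circumradius 4.5 (constant along its height) (area = (12/2)·4.500²·sin(360°/12) = 60.75 mm²); Taking the first minus the rest: starting from the r=6 cylinder (108.00 mm²), the 25.5×28 cube at (1, 9.5) misses the remaining region (no effect); the r=4.5 cylinder at (-2, -3.5) partially overlaps it — only the 41.05 mm² overlap (of its 60.75 mm²) is removed, clipping the outline — area = 66.95 mm². Overall, the cross-section is a single solid region. Net area = 66.95 mm².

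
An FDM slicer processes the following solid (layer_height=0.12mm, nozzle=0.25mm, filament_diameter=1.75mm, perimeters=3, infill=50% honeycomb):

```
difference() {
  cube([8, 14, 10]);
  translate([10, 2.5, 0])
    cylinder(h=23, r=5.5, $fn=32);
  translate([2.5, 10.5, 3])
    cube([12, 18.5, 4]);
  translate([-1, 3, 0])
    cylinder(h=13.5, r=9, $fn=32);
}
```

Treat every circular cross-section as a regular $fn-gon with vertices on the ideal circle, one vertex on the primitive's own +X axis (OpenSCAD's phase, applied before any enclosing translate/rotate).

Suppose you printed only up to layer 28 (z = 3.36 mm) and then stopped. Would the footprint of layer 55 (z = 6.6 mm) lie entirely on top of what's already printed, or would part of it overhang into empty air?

Compare the two slices. At z = 3.36: the 8×14 cube contributes its full rectangle (area 112.00 mm²); the cylinder at (10, 2.5): section is a regular 32-gon, circumradius r=5.5 (area = (32/2)·5.500²·sin(360°/32) = 94.42 mm²); the 12×18.5 cube at (2.5, 10.5) contributes its full rectangle (area 222.00 mm²); the r=9 cylinder at (-1, 3) contributes a regular 32-gon of circumradius 9 (area = (32/2)·9.000²·sin(360°/32) = 252.84 mm²); Subtracting the remaining from the first: starting from the 8×14 cube (112.00 mm²), the r=5.5 cylinder at (10, 2.5) partially overlaps it — only the 21.11 mm² overlap (of its 94.42 mm²) is removed, clipping the outline; the 12×18.5 cube at (2.5, 10.5) partially overlaps it — only the 19.25 mm² overlap (of its 222.00 mm²) is removed, clipping the outline; the r=9 cylinder at (-1, 3) partially overlaps it — only the 58.28 mm² overlap (of its 252.84 mm²) is removed, clipping the outline — area = 13.36 mm². At z = 6.6: the cube is present — its section is the full 8×14 rectangle (area 112.00 mm²); the r=5.5 cylinder at (10, 2.5) contributes a regular 32-gon of circumradius 5.5 (area = (32/2)·5.500²·sin(360°/32) = 94.42 mm²); the cube at (2.5, 10.5) is present — its section is the full 12×18.5 rectangle (area 222.00 mm²); the cylinder at (-1, 3): section is a regular 32-gon, circumradius r=9 (area = (32/2)·9.000²·sin(360°/32) = 252.84 mm²); Taking the first minus the rest: starting from the 8×14 cube (112.00 mm²), the r=5.5 cylinder at (10, 2.5) partially overlaps it — only the 21.11 mm² overlap (of its 94.42 mm²) is removed, clipping the outline; the 12×18.5 cube at (2.5, 10.5) partially overlaps it — only the 19.25 mm² overlap (of its 222.00 mm²) is removed, clipping the outline; the r=9 cylinder at (-1, 3) partially overlaps it — only the 58.28 mm² overlap (of its 252.84 mm²) is removed, clipping the outline — area = 13.36 mm². Checking containment: the cross-section at z = 6.6 is a subset of the cross-section at z = 3.36.

entirely on top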